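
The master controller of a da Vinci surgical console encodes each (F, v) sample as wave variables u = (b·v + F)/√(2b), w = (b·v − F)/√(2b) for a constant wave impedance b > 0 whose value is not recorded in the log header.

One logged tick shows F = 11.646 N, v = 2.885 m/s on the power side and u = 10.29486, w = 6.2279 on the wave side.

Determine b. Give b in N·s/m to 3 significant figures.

b = 16.4 N·s/m

u + w = 16.5228;  u + w = √(2b)·v, so √(2b) = 16.5228/2.885 = 5.7271.
b = (√(2b))²/2 = 32.8000/2 = 16.4000.
(Check via u − w = 2F/√(2b): u − w = 4.0670, 2F/√(2b) = 4.0670.)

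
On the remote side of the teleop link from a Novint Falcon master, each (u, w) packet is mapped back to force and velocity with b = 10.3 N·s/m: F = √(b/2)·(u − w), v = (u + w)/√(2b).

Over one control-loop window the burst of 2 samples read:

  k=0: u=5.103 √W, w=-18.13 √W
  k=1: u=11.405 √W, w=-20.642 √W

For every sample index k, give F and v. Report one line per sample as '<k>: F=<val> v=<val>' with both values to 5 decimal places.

0: F=52.72407 v=-2.87019
1: F=72.72622 v=-2.03515

k=0: u−w=23.23300, u+w=-13.02700; √(b/2)=2.26936, √(2b)=4.53872; F=2.26936×23.233=52.72407, v=-13.02700/4.53872=-2.87019
k=1: u−w=32.04700, u+w=-9.23700; √(b/2)=2.26936, √(2b)=4.53872; F=2.26936×32.047=72.72622, v=-9.23700/4.53872=-2.03515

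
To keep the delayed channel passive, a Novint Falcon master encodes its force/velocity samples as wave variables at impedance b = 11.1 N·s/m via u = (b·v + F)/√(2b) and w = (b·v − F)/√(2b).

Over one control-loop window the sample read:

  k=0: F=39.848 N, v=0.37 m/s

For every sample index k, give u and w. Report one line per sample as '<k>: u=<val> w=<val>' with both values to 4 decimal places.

k=0: b·v=11.1×0.37=4.1070; √(2b)=4.7117; u=(4.1070+39.848)/4.7117=9.3289, w=(4.1070−39.848)/4.7117=-7.5856

0: u=9.3289 w=-7.5856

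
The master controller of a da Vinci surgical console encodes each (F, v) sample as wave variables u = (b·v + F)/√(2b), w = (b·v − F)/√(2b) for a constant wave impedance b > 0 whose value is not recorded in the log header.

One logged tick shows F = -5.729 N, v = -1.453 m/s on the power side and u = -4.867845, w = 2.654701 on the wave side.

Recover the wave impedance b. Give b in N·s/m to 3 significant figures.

b = 1.16 N·s/m

u + w = -2.213144;  u + w = √(2b)·v, so √(2b) = -2.213144/(-1.453) = 1.523155.
b = (√(2b))²/2 = 2.320001/2 = 1.160000.
(Check via u − w = 2F/√(2b): u − w = -7.522546, 2F/√(2b) = -7.522544.)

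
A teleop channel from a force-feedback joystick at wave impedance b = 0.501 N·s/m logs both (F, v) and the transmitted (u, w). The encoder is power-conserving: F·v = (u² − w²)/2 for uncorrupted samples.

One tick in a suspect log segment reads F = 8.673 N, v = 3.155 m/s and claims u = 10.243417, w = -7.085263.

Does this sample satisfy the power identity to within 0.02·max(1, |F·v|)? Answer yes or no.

F·v = 8.673×3.155 = 27.363315 W.
(u² − w²)/2 = (104.927592 − 50.200952)/2 = 27.363320 W.
|Δ| = 0.000005;  2% of max(1, |F·v|) = 0.547266.

yes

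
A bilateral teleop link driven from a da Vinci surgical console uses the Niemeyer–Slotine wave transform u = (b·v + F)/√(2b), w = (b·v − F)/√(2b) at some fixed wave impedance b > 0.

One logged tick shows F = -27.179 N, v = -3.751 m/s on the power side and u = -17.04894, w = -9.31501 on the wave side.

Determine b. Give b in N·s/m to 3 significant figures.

b = 24.7 N·s/m

u + w = -26.3640;  u + w = √(2b)·v, so √(2b) = -26.3640/(-3.751) = 7.0285.
b = (√(2b))²/2 = 49.4000/2 = 24.7000.
(Check via u − w = 2F/√(2b): u − w = -7.7339, 2F/√(2b) = -7.7339.)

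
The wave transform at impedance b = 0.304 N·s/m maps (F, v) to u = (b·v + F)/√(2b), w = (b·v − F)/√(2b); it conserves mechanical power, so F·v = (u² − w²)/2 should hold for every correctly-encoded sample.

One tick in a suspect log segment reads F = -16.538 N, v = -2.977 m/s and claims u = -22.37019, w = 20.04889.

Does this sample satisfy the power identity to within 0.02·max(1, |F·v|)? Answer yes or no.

yes

F·v = (-16.538)×(-2.977) = 49.2336 W.
(u² − w²)/2 = (500.4254 − 401.9580)/2 = 49.2337 W.
|Δ| = 0.0001;  2% of max(1, |F·v|) = 0.9847.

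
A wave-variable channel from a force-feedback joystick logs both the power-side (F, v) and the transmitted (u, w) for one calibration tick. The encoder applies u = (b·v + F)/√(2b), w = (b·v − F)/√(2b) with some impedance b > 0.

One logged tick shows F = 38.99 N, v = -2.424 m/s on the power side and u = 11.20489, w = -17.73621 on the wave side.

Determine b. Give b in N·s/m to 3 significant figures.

b = 3.63 N·s/m

u + w = -6.53132;  u + w = √(2b)·v, so √(2b) = -6.53132/(-2.424) = 2.69444.
b = (√(2b))²/2 = 7.26000/2 = 3.63000.
(Check via u − w = 2F/√(2b): u − w = 28.94110, 2F/√(2b) = 28.94109.)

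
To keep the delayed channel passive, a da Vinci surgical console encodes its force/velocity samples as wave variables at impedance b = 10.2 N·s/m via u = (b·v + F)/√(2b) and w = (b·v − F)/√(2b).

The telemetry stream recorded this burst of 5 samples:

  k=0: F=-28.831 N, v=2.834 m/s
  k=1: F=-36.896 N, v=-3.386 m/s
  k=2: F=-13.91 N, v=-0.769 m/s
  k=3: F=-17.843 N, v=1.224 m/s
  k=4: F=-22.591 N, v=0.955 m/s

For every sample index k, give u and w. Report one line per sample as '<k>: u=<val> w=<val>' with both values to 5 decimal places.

k=0: b·v=10.2×2.834=28.90680; √(2b)=4.51664; u=(28.90680+(-28.831))/4.51664=0.01678, w=(28.90680−(-28.831))/4.51664=12.78336
k=1: b·v=10.2×(-3.386)=-34.53720; √(2b)=4.51664; u=(-34.53720+(-36.896))/4.51664=-15.81558, w=(-34.53720−(-36.896))/4.51664=0.52225
k=2: b·v=10.2×(-0.769)=-7.84380; √(2b)=4.51664; u=(-7.84380+(-13.91))/4.51664=-4.81637, w=(-7.84380−(-13.91))/4.51664=1.34308
k=3: b·v=10.2×1.224=12.48480; √(2b)=4.51664; u=(12.48480+(-17.843))/4.51664=-1.18633, w=(12.48480−(-17.843))/4.51664=6.71469
k=4: b·v=10.2×0.955=9.74100; √(2b)=4.51664; u=(9.74100+(-22.591))/4.51664=-2.84504, w=(9.74100−(-22.591))/4.51664=7.15843

0: u=0.01678 w=12.78336
1: u=-15.81558 w=0.52225
2: u=-4.81637 w=1.34308
3: u=-1.18633 w=6.71469
4: u=-2.84504 w=7.15843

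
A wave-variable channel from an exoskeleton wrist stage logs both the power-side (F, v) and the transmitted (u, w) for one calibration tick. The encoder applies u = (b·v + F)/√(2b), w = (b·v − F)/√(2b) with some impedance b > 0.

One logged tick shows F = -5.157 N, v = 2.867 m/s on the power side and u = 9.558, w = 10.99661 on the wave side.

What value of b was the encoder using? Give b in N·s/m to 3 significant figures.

u + w = 20.5546;  u + w = √(2b)·v, so √(2b) = 20.5546/2.867 = 7.1694.
b = (√(2b))²/2 = 51.4000/2 = 25.7000.
(Check via u − w = 2F/√(2b): u − w = -1.4386, 2F/√(2b) = -1.4386.)

b = 25.7 N·s/m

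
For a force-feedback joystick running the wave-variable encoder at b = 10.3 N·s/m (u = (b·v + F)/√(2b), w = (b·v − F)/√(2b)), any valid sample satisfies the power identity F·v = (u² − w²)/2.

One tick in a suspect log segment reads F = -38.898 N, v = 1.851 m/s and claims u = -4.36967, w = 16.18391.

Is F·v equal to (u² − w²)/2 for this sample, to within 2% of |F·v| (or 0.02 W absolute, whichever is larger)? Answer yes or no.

no

F·v = (-38.898)×1.851 = -72.00020 W.
(u² − w²)/2 = (19.09402 − 261.91894)/2 = -121.41246 W.
|Δ| = 49.41227;  2% of max(1, |F·v|) = 1.44000.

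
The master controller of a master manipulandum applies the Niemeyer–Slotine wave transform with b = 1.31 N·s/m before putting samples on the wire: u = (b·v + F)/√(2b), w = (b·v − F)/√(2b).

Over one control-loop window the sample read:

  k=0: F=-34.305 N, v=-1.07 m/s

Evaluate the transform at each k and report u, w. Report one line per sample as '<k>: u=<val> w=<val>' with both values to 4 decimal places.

0: u=-22.0597 w=20.3277

k=0: b·v=1.31×(-1.07)=-1.4017; √(2b)=1.6186; u=(-1.4017+(-34.305))/1.6186=-22.0597, w=(-1.4017−(-34.305))/1.6186=20.3277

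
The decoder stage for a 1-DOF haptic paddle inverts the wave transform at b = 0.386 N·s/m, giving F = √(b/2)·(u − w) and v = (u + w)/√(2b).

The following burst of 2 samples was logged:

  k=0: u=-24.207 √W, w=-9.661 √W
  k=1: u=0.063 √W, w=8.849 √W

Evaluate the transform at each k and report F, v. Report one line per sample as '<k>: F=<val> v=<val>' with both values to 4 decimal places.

k=0: u−w=-14.5460, u+w=-33.8680; √(b/2)=0.4393, √(2b)=0.8786; F=0.4393×(-14.546)=-6.3903, v=-33.8680/0.8786=-38.5461
k=1: u−w=-8.7860, u+w=8.9120; √(b/2)=0.4393, √(2b)=0.8786; F=0.4393×(-8.786)=-3.8598, v=8.9120/0.8786=10.1430

0: F=-6.3903 v=-38.5461
1: F=-3.8598 v=10.1430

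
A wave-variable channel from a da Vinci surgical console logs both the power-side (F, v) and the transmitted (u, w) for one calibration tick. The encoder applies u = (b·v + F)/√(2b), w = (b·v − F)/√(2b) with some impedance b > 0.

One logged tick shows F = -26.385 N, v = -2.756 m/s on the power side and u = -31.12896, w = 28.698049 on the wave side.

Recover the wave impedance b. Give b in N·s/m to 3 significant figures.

b = 0.389 N·s/m

u + w = -2.430911;  u + w = √(2b)·v, so √(2b) = -2.430911/(-2.756) = 0.882043.
b = (√(2b))²/2 = 0.778000/2 = 0.389000.
(Check via u − w = 2F/√(2b): u − w = -59.827009, 2F/√(2b) = -59.827003.)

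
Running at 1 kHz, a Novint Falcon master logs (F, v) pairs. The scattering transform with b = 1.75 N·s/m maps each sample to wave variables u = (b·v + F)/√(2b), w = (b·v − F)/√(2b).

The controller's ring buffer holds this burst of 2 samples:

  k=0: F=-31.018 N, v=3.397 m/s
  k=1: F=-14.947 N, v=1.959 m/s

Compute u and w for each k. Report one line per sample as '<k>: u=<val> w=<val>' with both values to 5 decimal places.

k=0: b·v=1.75×3.397=5.94475; √(2b)=1.87083; u=(5.94475+(-31.018))/1.87083=-13.40222, w=(5.94475−(-31.018))/1.87083=19.75742
k=1: b·v=1.75×1.959=3.42825; √(2b)=1.87083; u=(3.42825+(-14.947))/1.87083=-6.15703, w=(3.42825−(-14.947))/1.87083=9.82198

0: u=-13.40222 w=19.75742
1: u=-6.15703 w=9.82198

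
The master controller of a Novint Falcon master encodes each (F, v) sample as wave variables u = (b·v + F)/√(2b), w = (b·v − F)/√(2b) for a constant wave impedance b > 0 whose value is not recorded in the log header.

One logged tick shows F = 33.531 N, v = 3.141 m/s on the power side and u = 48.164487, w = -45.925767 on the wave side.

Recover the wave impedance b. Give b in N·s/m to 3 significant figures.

u + w = 2.238720;  u + w = √(2b)·v, so √(2b) = 2.238720/3.141 = 0.712741.
b = (√(2b))²/2 = 0.508000/2 = 0.254000.
(Check via u − w = 2F/√(2b): u − w = 94.090254, 2F/√(2b) = 94.090258.)

b = 0.254 N·s/m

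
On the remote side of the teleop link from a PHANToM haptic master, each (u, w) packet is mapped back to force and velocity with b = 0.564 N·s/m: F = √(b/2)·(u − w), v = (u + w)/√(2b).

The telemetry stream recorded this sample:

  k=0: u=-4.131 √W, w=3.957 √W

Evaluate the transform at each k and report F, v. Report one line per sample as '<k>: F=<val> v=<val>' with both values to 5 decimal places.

0: F=-4.29503 v=-0.16383

k=0: u−w=-8.08800, u+w=-0.17400; √(b/2)=0.53104, √(2b)=1.06207; F=0.53104×(-8.088)=-4.29503, v=-0.17400/1.06207=-0.16383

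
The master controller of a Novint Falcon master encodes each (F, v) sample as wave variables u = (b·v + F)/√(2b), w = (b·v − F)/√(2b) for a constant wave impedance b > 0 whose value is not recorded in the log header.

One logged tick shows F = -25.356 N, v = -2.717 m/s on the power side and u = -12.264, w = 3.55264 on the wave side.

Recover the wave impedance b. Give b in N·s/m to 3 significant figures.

u + w = -8.7114;  u + w = √(2b)·v, so √(2b) = -8.7114/(-2.717) = 3.2062.
b = (√(2b))²/2 = 10.2800/2 = 5.1400.
(Check via u − w = 2F/√(2b): u − w = -15.8166, 2F/√(2b) = -15.8166.)

b = 5.14 N·s/m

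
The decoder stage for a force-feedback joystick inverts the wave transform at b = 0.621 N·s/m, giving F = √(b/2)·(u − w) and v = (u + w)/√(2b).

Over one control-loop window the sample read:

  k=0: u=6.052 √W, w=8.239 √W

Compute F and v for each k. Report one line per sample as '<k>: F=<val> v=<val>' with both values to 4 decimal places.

0: F=-1.2187 v=12.8234

k=0: u−w=-2.1870, u+w=14.2910; √(b/2)=0.5572, √(2b)=1.1145; F=0.5572×(-2.187)=-1.2187, v=14.2910/1.1145=12.8234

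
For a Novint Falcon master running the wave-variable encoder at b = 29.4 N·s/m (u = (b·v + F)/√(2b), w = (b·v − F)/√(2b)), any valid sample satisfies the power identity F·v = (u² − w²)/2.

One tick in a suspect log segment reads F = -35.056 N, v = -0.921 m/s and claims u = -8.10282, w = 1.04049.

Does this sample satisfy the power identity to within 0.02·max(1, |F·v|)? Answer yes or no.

yes

F·v = (-35.056)×(-0.921) = 32.28658 W.
(u² − w²)/2 = (65.65569 − 1.08262)/2 = 32.28654 W.
|Δ| = 0.00004;  2% of max(1, |F·v|) = 0.64573.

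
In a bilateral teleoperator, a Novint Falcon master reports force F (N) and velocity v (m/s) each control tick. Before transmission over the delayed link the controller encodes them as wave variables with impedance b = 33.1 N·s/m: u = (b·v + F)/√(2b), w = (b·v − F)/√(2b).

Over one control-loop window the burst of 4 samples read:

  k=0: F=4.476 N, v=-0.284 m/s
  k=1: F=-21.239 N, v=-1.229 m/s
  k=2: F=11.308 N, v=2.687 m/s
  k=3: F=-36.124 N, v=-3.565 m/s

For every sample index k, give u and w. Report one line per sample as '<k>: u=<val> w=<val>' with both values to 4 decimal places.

k=0: b·v=33.1×(-0.284)=-9.4004; √(2b)=8.1363; u=(-9.4004+4.476)/8.1363=-0.6052, w=(-9.4004−4.476)/8.1363=-1.7055
k=1: b·v=33.1×(-1.229)=-40.6799; √(2b)=8.1363; u=(-40.6799+(-21.239))/8.1363=-7.6102, w=(-40.6799−(-21.239))/8.1363=-2.3894
k=2: b·v=33.1×2.687=88.9397; √(2b)=8.1363; u=(88.9397+11.308)/8.1363=12.3210, w=(88.9397−11.308)/8.1363=9.5414
k=3: b·v=33.1×(-3.565)=-118.0015; √(2b)=8.1363; u=(-118.0015+(-36.124))/8.1363=-18.9429, w=(-118.0015−(-36.124))/8.1363=-10.0632

0: u=-0.6052 w=-1.7055
1: u=-7.6102 w=-2.3894
2: u=12.3210 w=9.5414
3: u=-18.9429 w=-10.0632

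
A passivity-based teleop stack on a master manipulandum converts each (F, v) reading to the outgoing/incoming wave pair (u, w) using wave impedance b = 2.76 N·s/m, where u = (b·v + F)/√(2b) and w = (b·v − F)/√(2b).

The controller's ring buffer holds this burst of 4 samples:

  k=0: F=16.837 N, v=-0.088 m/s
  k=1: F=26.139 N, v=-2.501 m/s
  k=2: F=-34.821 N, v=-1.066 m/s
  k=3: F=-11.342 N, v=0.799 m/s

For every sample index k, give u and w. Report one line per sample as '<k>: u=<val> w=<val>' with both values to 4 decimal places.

0: u=7.0629 w=-7.2697
1: u=8.1875 w=-14.0635
2: u=-16.0731 w=13.5685
3: u=-3.8889 w=5.7661

k=0: b·v=2.76×(-0.088)=-0.2429; √(2b)=2.3495; u=(-0.2429+16.837)/2.3495=7.0629, w=(-0.2429−16.837)/2.3495=-7.2697
k=1: b·v=2.76×(-2.501)=-6.9028; √(2b)=2.3495; u=(-6.9028+26.139)/2.3495=8.1875, w=(-6.9028−26.139)/2.3495=-14.0635
k=2: b·v=2.76×(-1.066)=-2.9422; √(2b)=2.3495; u=(-2.9422+(-34.821))/2.3495=-16.0731, w=(-2.9422−(-34.821))/2.3495=13.5685
k=3: b·v=2.76×0.799=2.2052; √(2b)=2.3495; u=(2.2052+(-11.342))/2.3495=-3.8889, w=(2.2052−(-11.342))/2.3495=5.7661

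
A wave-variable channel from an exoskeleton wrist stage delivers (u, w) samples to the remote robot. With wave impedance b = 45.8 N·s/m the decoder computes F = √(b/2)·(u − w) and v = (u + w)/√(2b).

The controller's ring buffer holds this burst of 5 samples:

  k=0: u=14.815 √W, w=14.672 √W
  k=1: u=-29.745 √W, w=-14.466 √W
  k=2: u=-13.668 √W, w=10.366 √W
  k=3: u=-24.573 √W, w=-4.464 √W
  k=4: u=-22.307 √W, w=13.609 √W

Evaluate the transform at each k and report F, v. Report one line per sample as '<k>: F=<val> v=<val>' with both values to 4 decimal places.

k=0: u−w=0.1430, u+w=29.4870; √(b/2)=4.7854, √(2b)=9.5708; F=4.7854×0.143=0.6843, v=29.4870/9.5708=3.0809
k=1: u−w=-15.2790, u+w=-44.2110; √(b/2)=4.7854, √(2b)=9.5708; F=4.7854×(-15.279)=-73.1160, v=-44.2110/9.5708=-4.6194
k=2: u−w=-24.0340, u+w=-3.3020; √(b/2)=4.7854, √(2b)=9.5708; F=4.7854×(-24.034)=-115.0122, v=-3.3020/9.5708=-0.3450
k=3: u−w=-20.1090, u+w=-29.0370; √(b/2)=4.7854, √(2b)=9.5708; F=4.7854×(-20.109)=-96.2295, v=-29.0370/9.5708=-3.0339
k=4: u−w=-35.9160, u+w=-8.6980; √(b/2)=4.7854, √(2b)=9.5708; F=4.7854×(-35.916)=-171.8722, v=-8.6980/9.5708=-0.9088

0: F=0.6843 v=3.0809
1: F=-73.1160 v=-4.6194
2: F=-115.0122 v=-0.3450
3: F=-96.2295 v=-3.0339
4: F=-171.8722 v=-0.9088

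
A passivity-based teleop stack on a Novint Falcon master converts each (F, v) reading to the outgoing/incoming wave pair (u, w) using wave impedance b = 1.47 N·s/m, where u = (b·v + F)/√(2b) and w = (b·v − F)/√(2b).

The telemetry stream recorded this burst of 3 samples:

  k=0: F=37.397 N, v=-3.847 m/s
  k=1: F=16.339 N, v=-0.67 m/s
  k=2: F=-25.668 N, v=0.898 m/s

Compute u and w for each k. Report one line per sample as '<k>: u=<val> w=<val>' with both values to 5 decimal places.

0: u=18.51226 w=-25.10849
1: u=8.95469 w=-10.10350
2: u=-14.20001 w=15.73976

k=0: b·v=1.47×(-3.847)=-5.65509; √(2b)=1.71464; u=(-5.65509+37.397)/1.71464=18.51226, w=(-5.65509−37.397)/1.71464=-25.10849
k=1: b·v=1.47×(-0.67)=-0.98490; √(2b)=1.71464; u=(-0.98490+16.339)/1.71464=8.95469, w=(-0.98490−16.339)/1.71464=-10.10350
k=2: b·v=1.47×0.898=1.32006; √(2b)=1.71464; u=(1.32006+(-25.668))/1.71464=-14.20001, w=(1.32006−(-25.668))/1.71464=15.73976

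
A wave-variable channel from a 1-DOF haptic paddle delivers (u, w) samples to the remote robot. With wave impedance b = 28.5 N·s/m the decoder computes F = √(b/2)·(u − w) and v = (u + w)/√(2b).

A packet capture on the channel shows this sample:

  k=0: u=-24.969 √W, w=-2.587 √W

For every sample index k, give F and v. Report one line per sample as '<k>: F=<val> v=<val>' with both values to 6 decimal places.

0: F=-84.490197 v=-3.649881

k=0: u−w=-22.382000, u+w=-27.556000; √(b/2)=3.774917, √(2b)=7.549834; F=3.774917×(-22.382)=-84.490197, v=-27.556000/7.549834=-3.649881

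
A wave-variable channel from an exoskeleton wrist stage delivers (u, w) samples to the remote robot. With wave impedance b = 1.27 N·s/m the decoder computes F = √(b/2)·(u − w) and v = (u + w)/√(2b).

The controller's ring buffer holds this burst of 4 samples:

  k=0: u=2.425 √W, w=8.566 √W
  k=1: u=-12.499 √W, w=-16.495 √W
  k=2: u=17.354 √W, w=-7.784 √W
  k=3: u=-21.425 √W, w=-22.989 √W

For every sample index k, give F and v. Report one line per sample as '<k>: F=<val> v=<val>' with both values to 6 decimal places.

k=0: u−w=-6.141000, u+w=10.991000; √(b/2)=0.796869, √(2b)=1.593738; F=0.796869×(-6.141)=-4.893572, v=10.991000/1.593738=6.896367
k=1: u−w=3.996000, u+w=-28.994000; √(b/2)=0.796869, √(2b)=1.593738; F=0.796869×3.996=3.184288, v=-28.994000/1.593738=-18.192454
k=2: u−w=25.138000, u+w=9.570000; √(b/2)=0.796869, √(2b)=1.593738; F=0.796869×25.138=20.031690, v=9.570000/1.593738=6.004752
k=3: u−w=1.564000, u+w=-44.414000; √(b/2)=0.796869, √(2b)=1.593738; F=0.796869×1.564=1.246303, v=-44.414000/1.593738=-27.867822

0: F=-4.893572 v=6.896367
1: F=3.184288 v=-18.192454
2: F=20.031690 v=6.004752
3: F=1.246303 v=-27.867822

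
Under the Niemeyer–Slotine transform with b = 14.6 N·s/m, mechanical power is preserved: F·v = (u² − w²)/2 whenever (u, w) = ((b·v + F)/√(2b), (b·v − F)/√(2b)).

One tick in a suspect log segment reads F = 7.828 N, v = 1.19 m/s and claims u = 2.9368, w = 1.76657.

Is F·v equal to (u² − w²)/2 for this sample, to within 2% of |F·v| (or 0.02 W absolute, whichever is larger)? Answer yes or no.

F·v = 7.828×1.19 = 9.3153 W.
(u² − w²)/2 = (8.6248 − 3.1208)/2 = 2.7520 W.
|Δ| = 6.5633;  2% of max(1, |F·v|) = 0.1863.

no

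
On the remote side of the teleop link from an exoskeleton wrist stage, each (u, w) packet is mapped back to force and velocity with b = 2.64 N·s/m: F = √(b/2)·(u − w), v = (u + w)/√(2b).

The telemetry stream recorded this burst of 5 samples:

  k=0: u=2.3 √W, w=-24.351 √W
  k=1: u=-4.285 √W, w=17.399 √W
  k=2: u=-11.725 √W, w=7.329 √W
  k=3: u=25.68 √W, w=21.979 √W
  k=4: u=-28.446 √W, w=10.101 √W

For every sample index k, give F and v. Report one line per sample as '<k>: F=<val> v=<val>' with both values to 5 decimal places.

0: F=30.61967 v=-9.59647
1: F=-24.91302 v=5.70714
2: F=-21.89138 v=-1.91311
3: F=4.25213 v=20.74092
4: F=-44.28713 v=-7.98364

k=0: u−w=26.65100, u+w=-22.05100; √(b/2)=1.14891, √(2b)=2.29783; F=1.14891×26.651=30.61967, v=-22.05100/2.29783=-9.59647
k=1: u−w=-21.68400, u+w=13.11400; √(b/2)=1.14891, √(2b)=2.29783; F=1.14891×(-21.684)=-24.91302, v=13.11400/2.29783=5.70714
k=2: u−w=-19.05400, u+w=-4.39600; √(b/2)=1.14891, √(2b)=2.29783; F=1.14891×(-19.054)=-21.89138, v=-4.39600/2.29783=-1.91311
k=3: u−w=3.70100, u+w=47.65900; √(b/2)=1.14891, √(2b)=2.29783; F=1.14891×3.701=4.25213, v=47.65900/2.29783=20.74092
k=4: u−w=-38.54700, u+w=-18.34500; √(b/2)=1.14891, √(2b)=2.29783; F=1.14891×(-38.547)=-44.28713, v=-18.34500/2.29783=-7.98364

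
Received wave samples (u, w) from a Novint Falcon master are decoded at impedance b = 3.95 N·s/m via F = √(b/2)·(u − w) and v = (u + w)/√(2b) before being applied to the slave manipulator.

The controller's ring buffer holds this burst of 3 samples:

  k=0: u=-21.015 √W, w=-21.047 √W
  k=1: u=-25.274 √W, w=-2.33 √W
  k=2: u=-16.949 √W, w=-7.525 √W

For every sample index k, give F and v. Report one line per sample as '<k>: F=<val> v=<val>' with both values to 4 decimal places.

0: F=0.0450 v=-14.9650
1: F=-32.2443 v=-9.8211
2: F=-13.2440 v=-8.7075

k=0: u−w=0.0320, u+w=-42.0620; √(b/2)=1.4053, √(2b)=2.8107; F=1.4053×0.032=0.0450, v=-42.0620/2.8107=-14.9650
k=1: u−w=-22.9440, u+w=-27.6040; √(b/2)=1.4053, √(2b)=2.8107; F=1.4053×(-22.944)=-32.2443, v=-27.6040/2.8107=-9.8211
k=2: u−w=-9.4240, u+w=-24.4740; √(b/2)=1.4053, √(2b)=2.8107; F=1.4053×(-9.424)=-13.2440, v=-24.4740/2.8107=-8.7075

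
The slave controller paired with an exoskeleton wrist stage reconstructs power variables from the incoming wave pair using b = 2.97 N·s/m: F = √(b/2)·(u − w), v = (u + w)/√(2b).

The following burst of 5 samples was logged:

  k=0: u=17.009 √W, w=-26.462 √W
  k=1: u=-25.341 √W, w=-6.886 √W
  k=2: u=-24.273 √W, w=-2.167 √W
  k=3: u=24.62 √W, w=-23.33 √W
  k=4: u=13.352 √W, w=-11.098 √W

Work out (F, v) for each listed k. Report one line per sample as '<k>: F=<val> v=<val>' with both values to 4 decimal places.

k=0: u−w=43.4710, u+w=-9.4530; √(b/2)=1.2186, √(2b)=2.4372; F=1.2186×43.471=52.9740, v=-9.4530/2.4372=-3.8786
k=1: u−w=-18.4550, u+w=-32.2270; √(b/2)=1.2186, √(2b)=2.4372; F=1.2186×(-18.455)=-22.4894, v=-32.2270/2.4372=-13.2229
k=2: u−w=-22.1060, u+w=-26.4400; √(b/2)=1.2186, √(2b)=2.4372; F=1.2186×(-22.106)=-26.9385, v=-26.4400/2.4372=-10.8485
k=3: u−w=47.9500, u+w=1.2900; √(b/2)=1.2186, √(2b)=2.4372; F=1.2186×47.95=58.4321, v=1.2900/2.4372=0.5293
k=4: u−w=24.4500, u+w=2.2540; √(b/2)=1.2186, √(2b)=2.4372; F=1.2186×24.45=29.7949, v=2.2540/2.4372=0.9248

0: F=52.9740 v=-3.8786
1: F=-22.4894 v=-13.2229
2: F=-26.9385 v=-10.8485
3: F=58.4321 v=0.5293
4: F=29.7949 v=0.9248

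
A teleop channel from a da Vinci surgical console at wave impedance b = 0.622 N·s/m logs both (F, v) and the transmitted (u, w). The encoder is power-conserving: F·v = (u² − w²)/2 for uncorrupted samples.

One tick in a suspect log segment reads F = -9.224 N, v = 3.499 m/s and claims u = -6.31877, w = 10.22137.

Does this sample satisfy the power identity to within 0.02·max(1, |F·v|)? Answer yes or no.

yes

F·v = (-9.224)×3.499 = -32.27478 W.
(u² − w²)/2 = (39.92685 − 104.47640)/2 = -32.27478 W.
|Δ| = 0.00000;  2% of max(1, |F·v|) = 0.64550.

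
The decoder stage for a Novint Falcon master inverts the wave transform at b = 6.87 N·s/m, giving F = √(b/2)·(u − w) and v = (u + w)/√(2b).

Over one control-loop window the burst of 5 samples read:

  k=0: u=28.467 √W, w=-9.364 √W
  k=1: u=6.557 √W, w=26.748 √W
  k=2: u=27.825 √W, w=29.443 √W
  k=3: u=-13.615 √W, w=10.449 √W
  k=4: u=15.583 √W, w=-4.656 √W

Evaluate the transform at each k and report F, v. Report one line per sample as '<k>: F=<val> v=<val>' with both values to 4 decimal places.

0: F=70.1150 v=5.1536
1: F=-37.4215 v=8.9850
2: F=-2.9988 v=15.4497
3: F=-44.5996 v=-0.8541
4: F=37.5105 v=2.9479

k=0: u−w=37.8310, u+w=19.1030; √(b/2)=1.8534, √(2b)=3.7068; F=1.8534×37.831=70.1150, v=19.1030/3.7068=5.1536
k=1: u−w=-20.1910, u+w=33.3050; √(b/2)=1.8534, √(2b)=3.7068; F=1.8534×(-20.191)=-37.4215, v=33.3050/3.7068=8.9850
k=2: u−w=-1.6180, u+w=57.2680; √(b/2)=1.8534, √(2b)=3.7068; F=1.8534×(-1.618)=-2.9988, v=57.2680/3.7068=15.4497
k=3: u−w=-24.0640, u+w=-3.1660; √(b/2)=1.8534, √(2b)=3.7068; F=1.8534×(-24.064)=-44.5996, v=-3.1660/3.7068=-0.8541
k=4: u−w=20.2390, u+w=10.9270; √(b/2)=1.8534, √(2b)=3.7068; F=1.8534×20.239=37.5105, v=10.9270/3.7068=2.9479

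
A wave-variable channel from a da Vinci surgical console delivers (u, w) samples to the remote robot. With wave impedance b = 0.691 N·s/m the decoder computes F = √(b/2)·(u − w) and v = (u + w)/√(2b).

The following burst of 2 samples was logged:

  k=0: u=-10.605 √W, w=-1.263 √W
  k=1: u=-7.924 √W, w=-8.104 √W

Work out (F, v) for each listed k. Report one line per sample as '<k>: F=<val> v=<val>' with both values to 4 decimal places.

0: F=-5.4912 v=-10.0954
1: F=0.1058 v=-13.6341

k=0: u−w=-9.3420, u+w=-11.8680; √(b/2)=0.5878, √(2b)=1.1756; F=0.5878×(-9.342)=-5.4912, v=-11.8680/1.1756=-10.0954
k=1: u−w=0.1800, u+w=-16.0280; √(b/2)=0.5878, √(2b)=1.1756; F=0.5878×0.18=0.1058, v=-16.0280/1.1756=-13.6341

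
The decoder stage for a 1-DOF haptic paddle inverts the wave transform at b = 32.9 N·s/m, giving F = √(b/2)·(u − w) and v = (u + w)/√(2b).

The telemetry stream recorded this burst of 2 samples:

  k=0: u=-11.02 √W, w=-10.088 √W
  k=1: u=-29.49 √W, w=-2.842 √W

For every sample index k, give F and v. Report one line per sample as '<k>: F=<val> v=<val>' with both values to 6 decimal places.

0: F=-3.780061 v=-2.602161
1: F=-108.080556 v=-3.985838

k=0: u−w=-0.932000, u+w=-21.108000; √(b/2)=4.055860, √(2b)=8.111720; F=4.055860×(-0.932)=-3.780061, v=-21.108000/8.111720=-2.602161
k=1: u−w=-26.648000, u+w=-32.332000; √(b/2)=4.055860, √(2b)=8.111720; F=4.055860×(-26.648)=-108.080556, v=-32.332000/8.111720=-3.985838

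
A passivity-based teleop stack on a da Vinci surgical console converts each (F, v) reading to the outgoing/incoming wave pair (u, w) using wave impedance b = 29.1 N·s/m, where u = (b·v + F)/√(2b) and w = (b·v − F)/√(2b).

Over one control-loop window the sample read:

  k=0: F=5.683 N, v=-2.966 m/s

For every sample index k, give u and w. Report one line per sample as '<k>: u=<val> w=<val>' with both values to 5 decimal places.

0: u=-10.56872 w=-12.05858

k=0: b·v=29.1×(-2.966)=-86.31060; √(2b)=7.62889; u=(-86.31060+5.683)/7.62889=-10.56872, w=(-86.31060−5.683)/7.62889=-12.05858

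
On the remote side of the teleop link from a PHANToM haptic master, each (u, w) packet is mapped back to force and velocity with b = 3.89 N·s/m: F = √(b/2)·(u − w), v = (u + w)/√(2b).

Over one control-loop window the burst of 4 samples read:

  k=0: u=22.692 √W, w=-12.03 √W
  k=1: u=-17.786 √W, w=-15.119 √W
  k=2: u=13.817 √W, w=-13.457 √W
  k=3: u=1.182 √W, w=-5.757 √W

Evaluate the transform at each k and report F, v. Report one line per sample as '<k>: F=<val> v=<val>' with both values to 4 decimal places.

k=0: u−w=34.7220, u+w=10.6620; √(b/2)=1.3946, √(2b)=2.7893; F=1.3946×34.722=48.4244, v=10.6620/2.7893=3.8225
k=1: u−w=-2.6670, u+w=-32.9050; √(b/2)=1.3946, √(2b)=2.7893; F=1.3946×(-2.667)=-3.7195, v=-32.9050/2.7893=-11.7970
k=2: u−w=27.2740, u+w=0.3600; √(b/2)=1.3946, √(2b)=2.7893; F=1.3946×27.274=38.0372, v=0.3600/2.7893=0.1291
k=3: u−w=6.9390, u+w=-4.5750; √(b/2)=1.3946, √(2b)=2.7893; F=1.3946×6.939=9.6774, v=-4.5750/2.7893=-1.6402

0: F=48.4244 v=3.8225
1: F=-3.7195 v=-11.7970
2: F=38.0372 v=0.1291
3: F=9.6774 v=-1.6402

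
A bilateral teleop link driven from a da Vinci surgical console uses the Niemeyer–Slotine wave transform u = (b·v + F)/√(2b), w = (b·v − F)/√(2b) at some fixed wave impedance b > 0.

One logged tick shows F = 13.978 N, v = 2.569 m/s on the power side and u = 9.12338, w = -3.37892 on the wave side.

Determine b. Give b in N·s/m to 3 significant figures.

u + w = 5.74446;  u + w = √(2b)·v, so √(2b) = 5.74446/2.569 = 2.23607.
b = (√(2b))²/2 = 5.00000/2 = 2.50000.
(Check via u − w = 2F/√(2b): u − w = 12.50230, 2F/√(2b) = 12.50230.)

b = 2.5 N·s/m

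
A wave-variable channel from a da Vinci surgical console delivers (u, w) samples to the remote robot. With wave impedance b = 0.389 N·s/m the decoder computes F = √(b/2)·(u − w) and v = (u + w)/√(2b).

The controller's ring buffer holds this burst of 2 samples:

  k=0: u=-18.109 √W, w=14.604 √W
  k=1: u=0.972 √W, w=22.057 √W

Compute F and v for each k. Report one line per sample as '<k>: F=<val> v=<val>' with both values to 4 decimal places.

0: F=-14.4271 v=-3.9737
1: F=-9.2989 v=26.1087

k=0: u−w=-32.7130, u+w=-3.5050; √(b/2)=0.4410, √(2b)=0.8820; F=0.4410×(-32.713)=-14.4271, v=-3.5050/0.8820=-3.9737
k=1: u−w=-21.0850, u+w=23.0290; √(b/2)=0.4410, √(2b)=0.8820; F=0.4410×(-21.085)=-9.2989, v=23.0290/0.8820=26.1087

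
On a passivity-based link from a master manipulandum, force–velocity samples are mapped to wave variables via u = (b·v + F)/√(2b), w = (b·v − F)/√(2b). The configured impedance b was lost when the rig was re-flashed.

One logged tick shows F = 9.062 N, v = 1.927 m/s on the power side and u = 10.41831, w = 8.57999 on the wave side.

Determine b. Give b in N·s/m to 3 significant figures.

u + w = 18.9983;  u + w = √(2b)·v, so √(2b) = 18.9983/1.927 = 9.8590.
b = (√(2b))²/2 = 97.2000/2 = 48.6000.
(Check via u − w = 2F/√(2b): u − w = 1.8383, 2F/√(2b) = 1.8383.)

b = 48.6 N·s/m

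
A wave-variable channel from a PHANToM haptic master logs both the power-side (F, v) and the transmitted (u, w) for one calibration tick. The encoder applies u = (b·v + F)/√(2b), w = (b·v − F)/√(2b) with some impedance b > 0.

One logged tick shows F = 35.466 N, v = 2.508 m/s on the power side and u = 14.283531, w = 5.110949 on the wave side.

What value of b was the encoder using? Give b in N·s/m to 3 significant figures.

b = 29.9 N·s/m

u + w = 19.394480;  u + w = √(2b)·v, so √(2b) = 19.394480/2.508 = 7.733046.
b = (√(2b))²/2 = 59.800004/2 = 29.900002.
(Check via u − w = 2F/√(2b): u − w = 9.172582, 2F/√(2b) = 9.172582.)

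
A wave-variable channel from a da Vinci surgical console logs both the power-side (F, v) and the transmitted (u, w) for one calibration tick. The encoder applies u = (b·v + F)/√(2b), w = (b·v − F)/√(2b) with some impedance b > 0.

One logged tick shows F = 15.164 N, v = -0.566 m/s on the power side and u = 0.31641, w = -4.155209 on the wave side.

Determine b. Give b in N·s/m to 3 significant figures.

u + w = -3.838799;  u + w = √(2b)·v, so √(2b) = -3.838799/(-0.566) = 6.782330.
b = (√(2b))²/2 = 46.000006/2 = 23.000003.
(Check via u − w = 2F/√(2b): u − w = 4.471619, 2F/√(2b) = 4.471619.)

b = 23 N·s/m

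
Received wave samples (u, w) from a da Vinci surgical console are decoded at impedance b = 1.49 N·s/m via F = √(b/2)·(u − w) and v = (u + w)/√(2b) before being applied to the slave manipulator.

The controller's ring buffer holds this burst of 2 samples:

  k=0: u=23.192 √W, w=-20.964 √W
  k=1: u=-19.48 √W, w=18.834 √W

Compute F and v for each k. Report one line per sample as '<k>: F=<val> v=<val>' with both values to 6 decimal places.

0: F=38.112537 v=1.290646
1: F=-33.070109 v=-0.374218

k=0: u−w=44.156000, u+w=2.228000; √(b/2)=0.863134, √(2b)=1.726268; F=0.863134×44.156=38.112537, v=2.228000/1.726268=1.290646
k=1: u−w=-38.314000, u+w=-0.646000; √(b/2)=0.863134, √(2b)=1.726268; F=0.863134×(-38.314)=-33.070109, v=-0.646000/1.726268=-0.374218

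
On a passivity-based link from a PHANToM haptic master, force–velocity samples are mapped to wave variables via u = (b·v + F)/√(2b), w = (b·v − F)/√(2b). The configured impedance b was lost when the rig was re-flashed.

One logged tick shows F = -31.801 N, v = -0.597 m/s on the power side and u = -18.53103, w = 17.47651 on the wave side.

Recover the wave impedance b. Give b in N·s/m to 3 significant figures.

b = 1.56 N·s/m

u + w = -1.05452;  u + w = √(2b)·v, so √(2b) = -1.05452/(-0.597) = 1.76637.
b = (√(2b))²/2 = 3.12005/2 = 1.56002.
(Check via u − w = 2F/√(2b): u − w = -36.00754, 2F/√(2b) = -36.00728.)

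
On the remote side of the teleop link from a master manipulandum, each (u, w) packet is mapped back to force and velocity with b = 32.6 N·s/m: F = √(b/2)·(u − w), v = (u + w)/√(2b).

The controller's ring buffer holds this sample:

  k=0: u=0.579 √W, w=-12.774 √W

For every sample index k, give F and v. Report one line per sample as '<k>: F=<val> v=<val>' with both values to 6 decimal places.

0: F=53.910412 v=-1.510282

k=0: u−w=13.353000, u+w=-12.195000; √(b/2)=4.037326, √(2b)=8.074652; F=4.037326×13.353=53.910412, v=-12.195000/8.074652=-1.510282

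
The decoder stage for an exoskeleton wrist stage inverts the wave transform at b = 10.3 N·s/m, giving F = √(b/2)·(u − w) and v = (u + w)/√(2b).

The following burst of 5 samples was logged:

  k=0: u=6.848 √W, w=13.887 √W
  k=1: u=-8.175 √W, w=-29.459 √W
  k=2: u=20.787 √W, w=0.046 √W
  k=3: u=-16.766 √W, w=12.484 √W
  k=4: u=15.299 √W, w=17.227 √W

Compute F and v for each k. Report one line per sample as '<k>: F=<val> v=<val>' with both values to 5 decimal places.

0: F=-15.97403 v=4.56847
1: F=48.30108 v=-8.29176
2: F=47.06882 v=4.59006
3: F=-66.37881 v=-0.94344
4: F=-4.37533 v=7.16633

k=0: u−w=-7.03900, u+w=20.73500; √(b/2)=2.26936, √(2b)=4.53872; F=2.26936×(-7.039)=-15.97403, v=20.73500/4.53872=4.56847
k=1: u−w=21.28400, u+w=-37.63400; √(b/2)=2.26936, √(2b)=4.53872; F=2.26936×21.284=48.30108, v=-37.63400/4.53872=-8.29176
k=2: u−w=20.74100, u+w=20.83300; √(b/2)=2.26936, √(2b)=4.53872; F=2.26936×20.741=47.06882, v=20.83300/4.53872=4.59006
k=3: u−w=-29.25000, u+w=-4.28200; √(b/2)=2.26936, √(2b)=4.53872; F=2.26936×(-29.25)=-66.37881, v=-4.28200/4.53872=-0.94344
k=4: u−w=-1.92800, u+w=32.52600; √(b/2)=2.26936, √(2b)=4.53872; F=2.26936×(-1.928)=-4.37533, v=32.52600/4.53872=7.16633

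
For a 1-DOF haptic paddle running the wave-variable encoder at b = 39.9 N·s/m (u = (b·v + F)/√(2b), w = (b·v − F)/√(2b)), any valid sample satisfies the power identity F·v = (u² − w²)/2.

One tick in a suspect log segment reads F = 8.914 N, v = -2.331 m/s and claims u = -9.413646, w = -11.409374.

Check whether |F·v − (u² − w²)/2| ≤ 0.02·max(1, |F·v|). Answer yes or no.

F·v = 8.914×(-2.331) = -20.778534 W.
(u² − w²)/2 = (88.616731 − 130.173815)/2 = -20.778542 W.
|Δ| = 0.000008;  2% of max(1, |F·v|) = 0.415571.

yes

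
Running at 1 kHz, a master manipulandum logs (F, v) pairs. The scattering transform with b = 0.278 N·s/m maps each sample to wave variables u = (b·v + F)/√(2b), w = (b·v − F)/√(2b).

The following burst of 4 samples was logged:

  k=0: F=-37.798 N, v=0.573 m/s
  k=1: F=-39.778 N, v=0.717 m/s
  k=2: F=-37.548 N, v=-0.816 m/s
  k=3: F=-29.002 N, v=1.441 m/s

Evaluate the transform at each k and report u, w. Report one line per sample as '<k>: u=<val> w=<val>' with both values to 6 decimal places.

k=0: b·v=0.278×0.573=0.159294; √(2b)=0.745654; u=(0.159294+(-37.798))/0.745654=-50.477436, w=(0.159294−(-37.798))/0.745654=50.904696
k=1: b·v=0.278×0.717=0.199326; √(2b)=0.745654; u=(0.199326+(-39.778))/0.745654=-53.079136, w=(0.199326−(-39.778))/0.745654=53.613770
k=2: b·v=0.278×(-0.816)=-0.226848; √(2b)=0.745654; u=(-0.226848+(-37.548))/0.745654=-50.660017, w=(-0.226848−(-37.548))/0.745654=50.051563
k=3: b·v=0.278×1.441=0.400598; √(2b)=0.745654; u=(0.400598+(-29.002))/0.745654=-38.357468, w=(0.400598−(-29.002))/0.745654=39.431955

0: u=-50.477436 w=50.904696
1: u=-53.079136 w=53.613770
2: u=-50.660017 w=50.051563
3: u=-38.357468 w=39.431955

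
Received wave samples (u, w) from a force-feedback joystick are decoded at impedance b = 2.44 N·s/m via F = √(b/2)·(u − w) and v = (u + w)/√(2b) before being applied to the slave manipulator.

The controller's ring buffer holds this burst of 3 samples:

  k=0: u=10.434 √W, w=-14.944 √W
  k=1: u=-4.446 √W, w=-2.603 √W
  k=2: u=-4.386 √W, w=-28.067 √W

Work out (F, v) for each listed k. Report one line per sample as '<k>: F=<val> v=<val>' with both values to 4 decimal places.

k=0: u−w=25.3780, u+w=-4.5100; √(b/2)=1.1045, √(2b)=2.2091; F=1.1045×25.378=28.0309, v=-4.5100/2.2091=-2.0416
k=1: u−w=-1.8430, u+w=-7.0490; √(b/2)=1.1045, √(2b)=2.2091; F=1.1045×(-1.843)=-2.0357, v=-7.0490/2.2091=-3.1909
k=2: u−w=23.6810, u+w=-32.4530; √(b/2)=1.1045, √(2b)=2.2091; F=1.1045×23.681=26.1565, v=-32.4530/2.2091=-14.6908

0: F=28.0309 v=-2.0416
1: F=-2.0357 v=-3.1909
2: F=26.1565 v=-14.6908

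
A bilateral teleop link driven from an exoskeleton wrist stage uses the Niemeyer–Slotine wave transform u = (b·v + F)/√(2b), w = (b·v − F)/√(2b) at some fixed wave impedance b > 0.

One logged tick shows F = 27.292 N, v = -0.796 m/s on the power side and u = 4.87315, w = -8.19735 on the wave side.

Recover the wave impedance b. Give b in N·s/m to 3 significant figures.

u + w = -3.3242;  u + w = √(2b)·v, so √(2b) = -3.3242/(-0.796) = 4.1761.
b = (√(2b))²/2 = 17.4401/2 = 8.7200.
(Check via u − w = 2F/√(2b): u − w = 13.0705, 2F/√(2b) = 13.0705.)

b = 8.72 N·s/m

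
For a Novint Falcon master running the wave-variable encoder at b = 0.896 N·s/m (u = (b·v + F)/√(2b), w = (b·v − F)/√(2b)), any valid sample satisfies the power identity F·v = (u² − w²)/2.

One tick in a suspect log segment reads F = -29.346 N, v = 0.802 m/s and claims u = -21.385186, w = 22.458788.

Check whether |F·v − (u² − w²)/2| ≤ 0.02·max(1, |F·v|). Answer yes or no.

F·v = (-29.346)×0.802 = -23.535492 W.
(u² − w²)/2 = (457.326180 − 504.397158)/2 = -23.535489 W.
|Δ| = 0.000003;  2% of max(1, |F·v|) = 0.470710.

yes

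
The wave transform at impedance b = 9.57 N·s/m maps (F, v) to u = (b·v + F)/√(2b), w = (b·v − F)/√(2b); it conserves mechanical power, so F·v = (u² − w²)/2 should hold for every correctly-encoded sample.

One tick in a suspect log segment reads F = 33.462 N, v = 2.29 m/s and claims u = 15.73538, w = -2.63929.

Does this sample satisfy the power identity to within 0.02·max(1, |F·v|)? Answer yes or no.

no

F·v = 33.462×2.29 = 76.6280 W.
(u² − w²)/2 = (247.6022 − 6.9659)/2 = 120.3182 W.
|Δ| = 43.6902;  2% of max(1, |F·v|) = 1.5326.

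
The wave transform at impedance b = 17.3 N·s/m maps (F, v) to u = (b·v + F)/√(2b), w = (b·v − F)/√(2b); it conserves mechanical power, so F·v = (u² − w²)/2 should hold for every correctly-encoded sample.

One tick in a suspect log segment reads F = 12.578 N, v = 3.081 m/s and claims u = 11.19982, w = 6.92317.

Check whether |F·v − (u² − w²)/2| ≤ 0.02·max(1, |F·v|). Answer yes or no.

yes

F·v = 12.578×3.081 = 38.7528 W.
(u² − w²)/2 = (125.4360 − 47.9303)/2 = 38.7528 W.
|Δ| = 0.0000;  2% of max(1, |F·v|) = 0.7751.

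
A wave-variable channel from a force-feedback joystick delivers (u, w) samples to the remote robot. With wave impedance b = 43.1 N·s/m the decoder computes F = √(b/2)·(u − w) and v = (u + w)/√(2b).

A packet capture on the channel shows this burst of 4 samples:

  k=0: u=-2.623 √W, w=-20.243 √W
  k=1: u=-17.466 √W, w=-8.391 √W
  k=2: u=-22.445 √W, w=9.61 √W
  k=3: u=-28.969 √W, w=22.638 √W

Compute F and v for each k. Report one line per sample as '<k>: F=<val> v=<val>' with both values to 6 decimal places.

0: F=81.795524 v=-2.462842
1: F=-42.127945 v=-2.784996
2: F=-148.805649 v=-1.382427
3: F=-239.569900 v=-0.681897

k=0: u−w=17.620000, u+w=-22.866000; √(b/2)=4.642198, √(2b)=9.284396; F=4.642198×17.62=81.795524, v=-22.866000/9.284396=-2.462842
k=1: u−w=-9.075000, u+w=-25.857000; √(b/2)=4.642198, √(2b)=9.284396; F=4.642198×(-9.075)=-42.127945, v=-25.857000/9.284396=-2.784996
k=2: u−w=-32.055000, u+w=-12.835000; √(b/2)=4.642198, √(2b)=9.284396; F=4.642198×(-32.055)=-148.805649, v=-12.835000/9.284396=-1.382427
k=3: u−w=-51.607000, u+w=-6.331000; √(b/2)=4.642198, √(2b)=9.284396; F=4.642198×(-51.607)=-239.569900, v=-6.331000/9.284396=-0.681897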